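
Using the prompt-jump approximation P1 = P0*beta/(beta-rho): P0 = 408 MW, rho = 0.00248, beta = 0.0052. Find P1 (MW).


P1/P0 = beta / (beta - rho)
P1/P0 = 0.0052 / (0.0052 - 0.00248) = 1.911765
P1 = 408 * 1.911765 = 780.00 MW

780.00


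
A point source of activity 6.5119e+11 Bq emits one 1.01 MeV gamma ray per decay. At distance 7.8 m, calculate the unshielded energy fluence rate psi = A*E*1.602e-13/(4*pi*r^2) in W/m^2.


psi = A * E * 1.602e-13 / (4*pi*r^2)
psi = 6.5119e+11 * 1.01 * 1.602e-13 / (4*pi*7.8^2)
psi = 1.3781e-04 W/m^2

1.3781e-04


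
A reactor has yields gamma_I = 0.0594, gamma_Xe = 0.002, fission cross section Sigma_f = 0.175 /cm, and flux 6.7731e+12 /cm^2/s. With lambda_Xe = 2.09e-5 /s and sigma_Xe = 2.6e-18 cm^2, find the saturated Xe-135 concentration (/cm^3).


Xe_eq = (gamma_I + gamma_Xe) * Sigma_f * phi / (lambda_Xe + sigma_Xe * phi)
Numerator = (0.0594 + 0.002) * 0.175 * 6.7731e+12 = 7.277696e+10
Denominator = 2.09e-5 + 2.6e-18 * 6.7731e+12 = 3.851006e-05
Xe_eq = 7.277696e+10 / 3.851006e-05 = 1.8898e+15 /cm^3

1.8898e+15


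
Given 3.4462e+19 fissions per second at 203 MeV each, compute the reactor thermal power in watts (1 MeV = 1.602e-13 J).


P = fission_rate * E_MeV * 1.602e-13
P = 3.4462e+19 * 203 * 1.602e-13
P = 1.1207e+09 W

1.1207e+09


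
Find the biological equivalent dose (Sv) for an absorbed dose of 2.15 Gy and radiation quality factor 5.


H = D * Q
H = 2.15 * 5
H = 10.750 Sv

10.750


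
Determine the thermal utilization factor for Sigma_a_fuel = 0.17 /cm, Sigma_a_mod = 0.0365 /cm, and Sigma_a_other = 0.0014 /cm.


f = Sigma_a_fuel / (Sigma_a_fuel + Sigma_a_mod + Sigma_a_other)
f = 0.17 / (0.17 + 0.0365 + 0.0014)
f = 0.81770

0.81770


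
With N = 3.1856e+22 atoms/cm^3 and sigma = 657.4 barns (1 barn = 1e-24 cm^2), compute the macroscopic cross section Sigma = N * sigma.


Sigma = N * sigma_barns * 1e-24
Sigma = 3.1856e+22 * 657.4 * 1e-24
Sigma = 20.942 /cm

20.942


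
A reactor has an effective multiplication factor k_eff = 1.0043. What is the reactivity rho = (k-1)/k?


rho = (k_eff - 1) / k_eff
rho = (1.0043 - 1) / 1.0043
rho = 0.0042816

0.0042816


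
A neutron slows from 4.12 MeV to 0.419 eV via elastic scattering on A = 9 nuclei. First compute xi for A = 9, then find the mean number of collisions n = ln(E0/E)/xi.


xi = 1 + (A-1)^2/(2A)*ln((A-1)/(A+1)) = 0.2066007 (for A = 9)
n = ln(E0/E) / xi
n = ln(4.12e6 / 0.419) / 0.2066007
n = ln(9.832936e+06) / 0.2066007 = 77.934

77.934


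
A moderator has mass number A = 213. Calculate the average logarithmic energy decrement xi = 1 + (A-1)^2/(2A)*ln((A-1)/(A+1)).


xi = 1 + (A-1)^2/(2A) * ln((A-1)/(A+1))
xi = 1 + (213-1)^2/(2*213) * ln((213-1)/(213 +1))
xi = 0.0093604

0.0093604


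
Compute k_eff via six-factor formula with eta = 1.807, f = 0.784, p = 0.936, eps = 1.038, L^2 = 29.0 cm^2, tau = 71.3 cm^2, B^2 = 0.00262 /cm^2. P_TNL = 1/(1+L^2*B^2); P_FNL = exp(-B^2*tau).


k_inf = eta*f*p*eps = 1.807*0.784*0.936*1.038 = 1.376409
P_TNL = 1/(1 + L^2*B^2) = 1/(1 + 29.0*0.00262) = 0.9293853
P_FNL = exp(-B^2*tau) = exp(-0.00262*71.3) = 0.8296047
k_eff = k_inf * P_TNL * P_FNL = 1.376409 * 0.9293853 * 0.8296047
k_eff = 1.0612

1.0612


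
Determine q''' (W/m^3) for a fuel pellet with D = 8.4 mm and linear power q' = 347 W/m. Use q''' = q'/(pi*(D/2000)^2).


r = D / 2 / 1000 = 8.4 / 2 / 1000 = 0.0042 m
q''' = q' / (pi * r^2)
q''' = 347 / (pi * 0.0042^2)
q''' = 6.2615e+06 W/m^3

6.2615e+06


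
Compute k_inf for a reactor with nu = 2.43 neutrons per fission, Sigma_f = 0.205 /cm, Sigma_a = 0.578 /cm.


k_inf = nu * Sigma_f / Sigma_a
k_inf = 2.43 * 0.205 / 0.578
k_inf = 0.86185

0.86185


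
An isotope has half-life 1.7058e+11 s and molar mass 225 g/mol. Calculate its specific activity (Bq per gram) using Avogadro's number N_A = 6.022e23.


lambda = ln(2) / t_half = ln(2) / 1.7058e+11 = 4.063473e-12 /s
SA = lambda * N_A / M
SA = 4.063473e-12 * 6.022e23 / 225
SA = 1.0876e+10 Bq/g

1.0876e+10


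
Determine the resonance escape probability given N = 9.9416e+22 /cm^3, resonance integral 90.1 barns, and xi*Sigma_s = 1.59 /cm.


p = exp(-N * I * 1e-24 / (xi*Sigma_s))
p = exp(-9.9416e+22 * 90.1 * 1e-24 / 1.59)
p = 0.0035758

0.0035758


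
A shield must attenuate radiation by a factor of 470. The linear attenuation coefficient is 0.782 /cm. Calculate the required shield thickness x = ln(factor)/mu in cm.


x = ln(factor) / mu
x = ln(470) / 0.782
x = 7.8679 cm

7.8679


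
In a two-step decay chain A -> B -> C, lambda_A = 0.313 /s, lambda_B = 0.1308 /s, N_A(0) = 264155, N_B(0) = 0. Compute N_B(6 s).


N_B(t) = lambda_A * N_A0 / (lambda_B - lambda_A) * [exp(-lambda_A*t) - exp(-lambda_B*t)]
exp(-0.313*6) = 0.1528956; exp(-0.1308*6) = 0.4562109
N_B = 0.313 * 264155 / (0.1308 - 0.313) * (0.1528956 - 0.4562109)
N_B = 137641

137641


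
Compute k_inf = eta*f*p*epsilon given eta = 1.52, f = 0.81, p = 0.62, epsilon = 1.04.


k_inf = eta * f * p * epsilon
k_inf = 1.52 * 0.81 * 0.62 * 1.04
k_inf = 0.79388

0.79388


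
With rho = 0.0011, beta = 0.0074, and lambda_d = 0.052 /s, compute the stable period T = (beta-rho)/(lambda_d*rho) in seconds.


T = (beta - rho) / (lambda_d * rho)
T = (0.0074 - 0.0011) / (0.052 * 0.0011)
T = 110.14 s

110.14


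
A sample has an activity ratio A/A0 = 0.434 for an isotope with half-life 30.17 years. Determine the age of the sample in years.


lambda = ln(2) / t_half = ln(2) / 30.17 = 0.02297472 /yr
t = -ln(A/A0) / lambda
t = -ln(0.434) / 0.02297472
t = 36.332 yr

36.332


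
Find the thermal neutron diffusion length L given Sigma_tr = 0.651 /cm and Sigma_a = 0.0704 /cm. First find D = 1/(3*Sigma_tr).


D = 1 / (3 * Sigma_tr) = 1 / (3 * 0.651) = 0.5120328 cm
L = sqrt(D / Sigma_a)
L = sqrt(0.5120328 / 0.0704)
L = 2.6969 cm

2.6969


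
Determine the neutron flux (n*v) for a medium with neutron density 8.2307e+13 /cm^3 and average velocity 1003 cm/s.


phi = n * v
phi = 8.2307e+13 * 1003
phi = 8.2554e+16 /cm^2/s

8.2554e+16


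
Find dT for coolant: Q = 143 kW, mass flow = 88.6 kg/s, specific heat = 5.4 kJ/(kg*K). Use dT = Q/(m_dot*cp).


dT = Q / (m_dot * cp)
dT = 143 / (88.6 * 5.4)
dT = 0.29889 C

0.29889


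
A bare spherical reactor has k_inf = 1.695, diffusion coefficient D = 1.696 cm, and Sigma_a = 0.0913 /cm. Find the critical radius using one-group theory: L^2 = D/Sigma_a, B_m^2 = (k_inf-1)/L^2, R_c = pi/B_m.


L^2 = D / Sigma_a = 1.696 / 0.0913 = 18.57612 cm^2
B_m^2 = (k_inf - 1) / L^2 = (1.695 - 1) / 18.57612 = 0.03741363 /cm^2
For a bare sphere: B_g = pi/R, so R_c = pi / sqrt(B_m^2)
R_c = pi / sqrt(0.03741363) = 16.242 cm

16.242


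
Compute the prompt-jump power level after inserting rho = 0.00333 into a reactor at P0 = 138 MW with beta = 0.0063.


P1/P0 = beta / (beta - rho)
P1/P0 = 0.0063 / (0.0063 - 0.00333) = 2.121212
P1 = 138 * 2.121212 = 292.73 MW

292.73


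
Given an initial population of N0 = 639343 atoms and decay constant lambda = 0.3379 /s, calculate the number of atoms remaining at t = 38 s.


N = N0 * exp(-lambda * t)
N = 639343 * exp(-0.3379 * 38)
N = 1.6955

1.6955


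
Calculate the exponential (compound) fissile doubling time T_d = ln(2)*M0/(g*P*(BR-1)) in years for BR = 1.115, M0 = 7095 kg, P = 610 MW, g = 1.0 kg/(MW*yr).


Breeding gain G = BR - 1 = 1.115 - 1 = 0.115
Fissile production rate = g * P * G = 1.0 * 610 * 0.115 = 70.15 kg/yr
T_d = ln(2) * M0 / (g * P * G)
T_d = ln(2) * 7095 / 70.15 = 70.105 yr

70.105


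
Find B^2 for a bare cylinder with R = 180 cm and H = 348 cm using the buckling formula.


B^2 = (2.405/R)^2 + (pi/H)^2
B^2 = (2.405/180)^2 + (pi/348)^2
B^2 = 2.6002e-04 /cm^2

2.6002e-04


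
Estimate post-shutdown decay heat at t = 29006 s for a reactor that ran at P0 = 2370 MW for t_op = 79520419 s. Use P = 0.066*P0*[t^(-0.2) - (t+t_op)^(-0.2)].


P/P0 = 0.066 * [t^(-0.2) - (t + t_op)^(-0.2)]
P/P0 = 0.066 * [29006^(-0.2) - (29006 + 79520419)^(-0.2)]
P/P0 = 0.066 * [0.1280862 - 0.02629496] = 0.006718222
P = 2370 * 0.006718222 = 15.922 MW

15.922


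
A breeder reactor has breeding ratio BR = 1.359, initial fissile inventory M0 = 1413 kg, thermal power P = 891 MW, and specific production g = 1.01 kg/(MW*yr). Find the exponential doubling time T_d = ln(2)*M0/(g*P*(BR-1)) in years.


Breeding gain G = BR - 1 = 1.359 - 1 = 0.359
Fissile production rate = g * P * G = 1.01 * 891 * 0.359 = 323.06769 kg/yr
T_d = ln(2) * M0 / (g * P * G)
T_d = ln(2) * 1413 / 323.06769 = 3.0316 yr

3.0316


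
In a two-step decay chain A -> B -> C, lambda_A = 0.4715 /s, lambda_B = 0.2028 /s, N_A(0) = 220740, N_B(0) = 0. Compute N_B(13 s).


N_B(t) = lambda_A * N_A0 / (lambda_B - lambda_A) * [exp(-lambda_A*t) - exp(-lambda_B*t)]
exp(-0.4715*13) = 0.002177670; exp(-0.2028*13) = 0.07161863
N_B = 0.4715 * 220740 / (0.2028 - 0.4715) * (0.002177670 - 0.07161863)
N_B = 26897

26897


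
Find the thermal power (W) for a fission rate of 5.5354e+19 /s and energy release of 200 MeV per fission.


P = fission_rate * E_MeV * 1.602e-13
P = 5.5354e+19 * 200 * 1.602e-13
P = 1.7735e+09 W

1.7735e+09


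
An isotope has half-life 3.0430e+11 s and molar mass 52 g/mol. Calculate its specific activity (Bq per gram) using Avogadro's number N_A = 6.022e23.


lambda = ln(2) / t_half = ln(2) / 3.0430e+11 = 2.277842e-12 /s
SA = lambda * N_A / M
SA = 2.277842e-12 * 6.022e23 / 52
SA = 2.6379e+10 Bq/g

2.6379e+10


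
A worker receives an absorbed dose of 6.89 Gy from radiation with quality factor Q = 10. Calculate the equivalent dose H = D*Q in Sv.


H = D * Q
H = 6.89 * 10
H = 68.900 Sv

68.900


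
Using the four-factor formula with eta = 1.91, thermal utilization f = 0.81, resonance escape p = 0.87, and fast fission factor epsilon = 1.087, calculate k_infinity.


k_inf = eta * f * p * epsilon
k_inf = 1.91 * 0.81 * 0.87 * 1.087
k_inf = 1.4631

1.4631


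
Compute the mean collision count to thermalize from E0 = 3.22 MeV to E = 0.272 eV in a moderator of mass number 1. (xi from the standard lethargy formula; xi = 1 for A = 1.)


xi = 1 + (A-1)^2/(2A)*ln((A-1)/(A+1)) = 1 (for A = 1)
n = ln(E0/E) / xi
n = ln(3.22e6 / 0.272) / 1
n = ln(1.183824e+07) / 1 = 16.287

16.287


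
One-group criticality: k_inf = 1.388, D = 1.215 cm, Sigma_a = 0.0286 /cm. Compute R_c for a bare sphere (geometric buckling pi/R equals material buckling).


L^2 = D / Sigma_a = 1.215 / 0.0286 = 42.48252 cm^2
B_m^2 = (k_inf - 1) / L^2 = (1.388 - 1) / 42.48252 = 0.009133168 /cm^2
For a bare sphere: B_g = pi/R, so R_c = pi / sqrt(B_m^2)
R_c = pi / sqrt(0.009133168) = 32.873 cm

32.873


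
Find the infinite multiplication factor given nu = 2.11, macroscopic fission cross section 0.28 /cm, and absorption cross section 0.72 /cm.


k_inf = nu * Sigma_f / Sigma_a
k_inf = 2.11 * 0.28 / 0.72
k_inf = 0.82056

0.82056


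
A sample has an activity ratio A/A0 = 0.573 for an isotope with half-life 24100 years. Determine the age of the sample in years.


lambda = ln(2) / t_half = ln(2) / 24100 = 2.876129e-05 /yr
t = -ln(A/A0) / lambda
t = -ln(0.573) / 2.876129e-05
t = 19362 yr

19362


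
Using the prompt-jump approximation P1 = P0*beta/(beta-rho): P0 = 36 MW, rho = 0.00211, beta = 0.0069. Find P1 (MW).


P1/P0 = beta / (beta - rho)
P1/P0 = 0.0069 / (0.0069 - 0.00211) = 1.440501
P1 = 36 * 1.440501 = 51.858 MW

51.858


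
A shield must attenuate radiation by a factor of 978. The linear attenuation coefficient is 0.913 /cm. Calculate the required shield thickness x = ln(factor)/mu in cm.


x = ln(factor) / mu
x = ln(978) / 0.913
x = 7.5416 cm

7.5416


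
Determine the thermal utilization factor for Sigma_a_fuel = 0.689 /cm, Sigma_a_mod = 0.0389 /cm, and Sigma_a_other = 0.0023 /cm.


f = Sigma_a_fuel / (Sigma_a_fuel + Sigma_a_mod + Sigma_a_other)
f = 0.689 / (0.689 + 0.0389 + 0.0023)
f = 0.94358

0.94358


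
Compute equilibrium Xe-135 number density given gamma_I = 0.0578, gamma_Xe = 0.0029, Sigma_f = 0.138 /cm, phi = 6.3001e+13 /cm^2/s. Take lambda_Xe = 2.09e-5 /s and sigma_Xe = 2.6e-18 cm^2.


Xe_eq = (gamma_I + gamma_Xe) * Sigma_f * phi / (lambda_Xe + sigma_Xe * phi)
Numerator = (0.0578 + 0.0029) * 0.138 * 6.3001e+13 = 5.277342e+11
Denominator = 2.09e-5 + 2.6e-18 * 6.3001e+13 = 1.847026e-04
Xe_eq = 5.277342e+11 / 1.847026e-04 = 2.8572e+15 /cm^3

2.8572e+15


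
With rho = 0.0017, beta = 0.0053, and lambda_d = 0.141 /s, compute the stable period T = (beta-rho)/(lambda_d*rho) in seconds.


T = (beta - rho) / (lambda_d * rho)
T = (0.0053 - 0.0017) / (0.141 * 0.0017)
T = 15.019 s

15.019


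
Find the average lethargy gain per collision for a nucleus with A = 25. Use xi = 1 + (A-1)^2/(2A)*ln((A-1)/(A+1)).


xi = 1 + (A-1)^2/(2A) * ln((A-1)/(A+1))
xi = 1 + (25-1)^2/(2*25) * ln((25-1)/(25 +1))
xi = 0.077908

0.077908


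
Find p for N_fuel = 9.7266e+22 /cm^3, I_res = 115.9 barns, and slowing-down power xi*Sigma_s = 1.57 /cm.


p = exp(-N * I * 1e-24 / (xi*Sigma_s))
p = exp(-9.7266e+22 * 115.9 * 1e-24 / 1.57)
p = 7.6141e-04

7.6141e-04


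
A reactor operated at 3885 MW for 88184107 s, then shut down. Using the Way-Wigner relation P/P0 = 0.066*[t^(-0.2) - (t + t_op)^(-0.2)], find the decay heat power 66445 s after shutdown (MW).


P/P0 = 0.066 * [t^(-0.2) - (t + t_op)^(-0.2)]
P/P0 = 0.066 * [66445^(-0.2) - (66445 + 88184107)^(-0.2)]
P/P0 = 0.066 * [0.1085194 - 0.02575470] = 0.005462470
P = 3885 * 0.005462470 = 21.222 MW

21.222


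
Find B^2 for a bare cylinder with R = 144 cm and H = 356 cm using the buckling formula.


B^2 = (2.405/R)^2 + (pi/H)^2
B^2 = (2.405/144)^2 + (pi/356)^2
B^2 = 3.5681e-04 /cm^2

3.5681e-04


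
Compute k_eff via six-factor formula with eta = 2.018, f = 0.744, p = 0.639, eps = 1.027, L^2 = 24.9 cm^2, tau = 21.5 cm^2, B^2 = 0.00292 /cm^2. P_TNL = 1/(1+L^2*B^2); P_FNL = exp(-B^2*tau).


k_inf = eta*f*p*eps = 2.018*0.744*0.639*1.027 = 0.9852930
P_TNL = 1/(1 + L^2*B^2) = 1/(1 + 24.9*0.00292) = 0.9322201
P_FNL = exp(-B^2*tau) = exp(-0.00292*21.5) = 0.9391501
k_eff = k_inf * P_TNL * P_FNL = 0.9852930 * 0.9322201 * 0.9391501
k_eff = 0.86262

0.86262


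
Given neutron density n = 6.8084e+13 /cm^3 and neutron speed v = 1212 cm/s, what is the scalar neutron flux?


phi = n * v
phi = 6.8084e+13 * 1212
phi = 8.2518e+16 /cm^2/s

8.2518e+16


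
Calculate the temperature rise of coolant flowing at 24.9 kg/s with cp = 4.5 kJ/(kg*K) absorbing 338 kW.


dT = Q / (m_dot * cp)
dT = 338 / (24.9 * 4.5)
dT = 3.0165 C

3.0165


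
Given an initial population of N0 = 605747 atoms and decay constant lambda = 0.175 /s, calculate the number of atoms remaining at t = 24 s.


N = N0 * exp(-lambda * t)
N = 605747 * exp(-0.175 * 24)
N = 9083.5

9083.5


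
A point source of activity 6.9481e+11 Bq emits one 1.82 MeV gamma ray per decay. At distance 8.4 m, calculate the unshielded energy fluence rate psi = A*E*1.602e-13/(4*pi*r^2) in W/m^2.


psi = A * E * 1.602e-13 / (4*pi*r^2)
psi = 6.9481e+11 * 1.82 * 1.602e-13 / (4*pi*8.4^2)
psi = 2.2847e-04 W/m^2

2.2847e-04


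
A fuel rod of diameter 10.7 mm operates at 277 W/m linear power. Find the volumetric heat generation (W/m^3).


r = D / 2 / 1000 = 10.7 / 2 / 1000 = 0.00535 m
q''' = q' / (pi * r^2)
q''' = 277 / (pi * 0.00535^2)
q''' = 3.0805e+06 W/m^3

3.0805e+06


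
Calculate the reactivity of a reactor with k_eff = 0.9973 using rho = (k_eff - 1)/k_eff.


rho = (k_eff - 1) / k_eff
rho = (0.9973 - 1) / 0.9973
rho = -0.0027073

-0.0027073


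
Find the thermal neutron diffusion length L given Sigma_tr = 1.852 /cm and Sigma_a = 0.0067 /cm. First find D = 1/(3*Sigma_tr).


D = 1 / (3 * Sigma_tr) = 1 / (3 * 1.852) = 0.1799856 cm
L = sqrt(D / Sigma_a)
L = sqrt(0.1799856 / 0.0067)
L = 5.1830 cm

5.1830


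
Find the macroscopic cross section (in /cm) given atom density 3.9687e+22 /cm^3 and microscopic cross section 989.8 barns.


Sigma = N * sigma_barns * 1e-24
Sigma = 3.9687e+22 * 989.8 * 1e-24
Sigma = 39.282 /cm

39.282


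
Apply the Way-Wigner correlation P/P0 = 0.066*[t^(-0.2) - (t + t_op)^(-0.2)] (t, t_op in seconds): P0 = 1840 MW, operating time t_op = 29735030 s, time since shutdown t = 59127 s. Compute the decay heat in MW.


P/P0 = 0.066 * [t^(-0.2) - (t + t_op)^(-0.2)]
P/P0 = 0.066 * [59127^(-0.2) - (59127 + 29735030)^(-0.2)]
P/P0 = 0.066 * [0.1110818 - 0.03200175] = 0.005219283
P = 1840 * 0.005219283 = 9.6035 MW

9.6035


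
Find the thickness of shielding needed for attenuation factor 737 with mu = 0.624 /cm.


x = ln(factor) / mu
x = ln(737) / 0.624
x = 10.581 cm

10.581


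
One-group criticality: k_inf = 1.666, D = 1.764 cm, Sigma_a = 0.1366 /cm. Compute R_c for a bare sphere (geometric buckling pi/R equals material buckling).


L^2 = D / Sigma_a = 1.764 / 0.1366 = 12.91362 cm^2
B_m^2 = (k_inf - 1) / L^2 = (1.666 - 1) / 12.91362 = 0.05157346 /cm^2
For a bare sphere: B_g = pi/R, so R_c = pi / sqrt(B_m^2)
R_c = pi / sqrt(0.05157346) = 13.834 cm

13.834


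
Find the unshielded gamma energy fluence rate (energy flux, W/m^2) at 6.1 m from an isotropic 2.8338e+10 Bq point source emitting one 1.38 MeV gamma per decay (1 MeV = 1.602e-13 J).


psi = A * E * 1.602e-13 / (4*pi*r^2)
psi = 2.8338e+10 * 1.38 * 1.602e-13 / (4*pi*6.1^2)
psi = 1.3398e-05 W/m^2

1.3398e-05


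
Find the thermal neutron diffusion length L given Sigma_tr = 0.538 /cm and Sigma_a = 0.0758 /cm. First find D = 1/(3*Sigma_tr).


D = 1 / (3 * Sigma_tr) = 1 / (3 * 0.538) = 0.6195787 cm
L = sqrt(D / Sigma_a)
L = sqrt(0.6195787 / 0.0758)
L = 2.8590 cm

2.8590


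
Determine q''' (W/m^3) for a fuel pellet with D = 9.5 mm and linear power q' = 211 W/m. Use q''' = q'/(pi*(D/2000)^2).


r = D / 2 / 1000 = 9.5 / 2 / 1000 = 0.00475 m
q''' = q' / (pi * r^2)
q''' = 211 / (pi * 0.00475^2)
q''' = 2.9768e+06 W/m^3

2.9768e+06


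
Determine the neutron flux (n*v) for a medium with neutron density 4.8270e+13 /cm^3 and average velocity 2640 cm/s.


phi = n * v
phi = 4.8270e+13 * 2640
phi = 1.2743e+17 /cm^2/s

1.2743e+17


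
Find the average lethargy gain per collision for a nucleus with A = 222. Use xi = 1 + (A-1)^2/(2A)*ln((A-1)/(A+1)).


xi = 1 + (A-1)^2/(2A) * ln((A-1)/(A+1))
xi = 1 + (222-1)^2/(2*222) * ln((222-1)/(222 +1))
xi = 0.0089820

0.0089820


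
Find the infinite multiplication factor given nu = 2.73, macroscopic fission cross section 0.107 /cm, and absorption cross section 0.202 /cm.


k_inf = nu * Sigma_f / Sigma_a
k_inf = 2.73 * 0.107 / 0.202
k_inf = 1.4461

1.4461


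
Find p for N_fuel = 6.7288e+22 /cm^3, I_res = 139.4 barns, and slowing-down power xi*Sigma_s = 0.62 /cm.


p = exp(-N * I * 1e-24 / (xi*Sigma_s))
p = exp(-6.7288e+22 * 139.4 * 1e-24 / 0.62)
p = 2.6889e-07

2.6889e-07


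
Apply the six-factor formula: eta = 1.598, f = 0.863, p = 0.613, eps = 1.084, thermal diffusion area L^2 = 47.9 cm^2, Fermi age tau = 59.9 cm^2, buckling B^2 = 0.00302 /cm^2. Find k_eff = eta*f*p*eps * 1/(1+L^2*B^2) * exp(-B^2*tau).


k_inf = eta*f*p*eps = 1.598*0.863*0.613*1.084 = 0.9163836
P_TNL = 1/(1 + L^2*B^2) = 1/(1 + 47.9*0.00302) = 0.8736234
P_FNL = exp(-B^2*tau) = exp(-0.00302*59.9) = 0.8345205
k_eff = k_inf * P_TNL * P_FNL = 0.9163836 * 0.8736234 * 0.8345205
k_eff = 0.66810

0.66810


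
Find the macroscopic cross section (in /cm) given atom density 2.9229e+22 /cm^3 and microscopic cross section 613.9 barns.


Sigma = N * sigma_barns * 1e-24
Sigma = 2.9229e+22 * 613.9 * 1e-24
Sigma = 17.944 /cm

17.944


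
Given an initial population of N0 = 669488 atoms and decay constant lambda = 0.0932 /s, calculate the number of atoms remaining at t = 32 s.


N = N0 * exp(-lambda * t)
N = 669488 * exp(-0.0932 * 32)
N = 33924

33924


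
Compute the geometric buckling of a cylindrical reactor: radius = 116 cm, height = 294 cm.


B^2 = (2.405/R)^2 + (pi/H)^2
B^2 = (2.405/116)^2 + (pi/294)^2
B^2 = 5.4403e-04 /cm^2

5.4403e-04


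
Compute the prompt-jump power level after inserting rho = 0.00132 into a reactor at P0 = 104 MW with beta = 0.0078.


P1/P0 = beta / (beta - rho)
P1/P0 = 0.0078 / (0.0078 - 0.00132) = 1.203704
P1 = 104 * 1.203704 = 125.19 MW

125.19


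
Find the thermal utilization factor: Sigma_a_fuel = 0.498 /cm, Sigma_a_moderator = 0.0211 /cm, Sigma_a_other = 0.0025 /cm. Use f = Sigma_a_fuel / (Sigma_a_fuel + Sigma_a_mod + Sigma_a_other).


f = Sigma_a_fuel / (Sigma_a_fuel + Sigma_a_mod + Sigma_a_other)
f = 0.498 / (0.498 + 0.0211 + 0.0025)
f = 0.95475

0.95475


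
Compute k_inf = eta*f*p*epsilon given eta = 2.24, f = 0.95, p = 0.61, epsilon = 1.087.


k_inf = eta * f * p * epsilon
k_inf = 2.24 * 0.95 * 0.61 * 1.087
k_inf = 1.4110

1.4110


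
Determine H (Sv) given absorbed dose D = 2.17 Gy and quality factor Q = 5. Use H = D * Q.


H = D * Q
H = 2.17 * 5
H = 10.850 Sv

10.850


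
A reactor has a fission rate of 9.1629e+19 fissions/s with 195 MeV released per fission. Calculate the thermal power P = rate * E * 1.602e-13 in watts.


P = fission_rate * E_MeV * 1.602e-13
P = 9.1629e+19 * 195 * 1.602e-13
P = 2.8624e+09 W

2.8624e+09


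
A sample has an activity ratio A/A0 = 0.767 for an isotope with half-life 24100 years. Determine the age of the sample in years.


lambda = ln(2) / t_half = ln(2) / 24100 = 2.876129e-05 /yr
t = -ln(A/A0) / lambda
t = -ln(0.767) / 2.876129e-05
t = 9223.1 yr

9223.1


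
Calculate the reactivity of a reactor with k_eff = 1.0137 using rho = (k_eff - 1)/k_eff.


rho = (k_eff - 1) / k_eff
rho = (1.0137 - 1) / 1.0137
rho = 0.013515

0.013515


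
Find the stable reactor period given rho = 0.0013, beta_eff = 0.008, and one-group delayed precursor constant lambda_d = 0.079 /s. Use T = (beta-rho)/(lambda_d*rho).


T = (beta - rho) / (lambda_d * rho)
T = (0.008 - 0.0013) / (0.079 * 0.0013)
T = 65.239 s

65.239


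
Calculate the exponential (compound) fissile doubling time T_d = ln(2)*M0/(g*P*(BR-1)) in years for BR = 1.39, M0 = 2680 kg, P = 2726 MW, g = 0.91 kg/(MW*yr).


Breeding gain G = BR - 1 = 1.39 - 1 = 0.39
Fissile production rate = g * P * G = 0.91 * 2726 * 0.39 = 967.4574 kg/yr
T_d = ln(2) * M0 / (g * P * G)
T_d = ln(2) * 2680 / 967.4574 = 1.9201 yr

1.9201


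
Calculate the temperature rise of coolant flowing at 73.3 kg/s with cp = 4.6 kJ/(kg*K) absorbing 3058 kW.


dT = Q / (m_dot * cp)
dT = 3058 / (73.3 * 4.6)
dT = 9.0693 C

9.0693


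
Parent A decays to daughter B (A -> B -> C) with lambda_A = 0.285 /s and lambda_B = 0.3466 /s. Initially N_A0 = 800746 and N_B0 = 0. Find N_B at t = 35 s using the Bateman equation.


N_B(t) = lambda_A * N_A0 / (lambda_B - lambda_A) * [exp(-lambda_A*t) - exp(-lambda_B*t)]
exp(-0.285*35) = 4.654923e-05; exp(-0.3466*35) = 5.389812e-06
N_B = 0.285 * 800746 / (0.3466 - 0.285) * (4.654923e-05 - 5.389812e-06)
N_B = 152.49

152.49


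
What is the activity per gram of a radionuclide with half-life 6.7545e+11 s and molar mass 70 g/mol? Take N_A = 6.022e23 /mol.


lambda = ln(2) / t_half = ln(2) / 6.7545e+11 = 1.026201e-12 /s
SA = lambda * N_A / M
SA = 1.026201e-12 * 6.022e23 / 70
SA = 8.8283e+09 Bq/g

8.8283e+09


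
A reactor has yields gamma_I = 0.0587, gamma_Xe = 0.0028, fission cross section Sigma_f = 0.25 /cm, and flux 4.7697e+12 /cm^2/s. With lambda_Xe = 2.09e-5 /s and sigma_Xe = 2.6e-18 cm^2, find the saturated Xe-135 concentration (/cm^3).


Xe_eq = (gamma_I + gamma_Xe) * Sigma_f * phi / (lambda_Xe + sigma_Xe * phi)
Numerator = (0.0587 + 0.0028) * 0.25 * 4.7697e+12 = 7.333414e+10
Denominator = 2.09e-5 + 2.6e-18 * 4.7697e+12 = 3.330122e-05
Xe_eq = 7.333414e+10 / 3.330122e-05 = 2.2021e+15 /cm^3

2.2021e+15


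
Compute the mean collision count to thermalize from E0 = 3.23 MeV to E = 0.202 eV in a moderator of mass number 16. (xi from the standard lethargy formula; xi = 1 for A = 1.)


xi = 1 + (A-1)^2/(2A)*ln((A-1)/(A+1)) = 0.1199467 (for A = 16)
n = ln(E0/E) / xi
n = ln(3.23e6 / 0.202) / 0.1199467
n = ln(1.599010e+07) / 0.1199467 = 138.29

138.29


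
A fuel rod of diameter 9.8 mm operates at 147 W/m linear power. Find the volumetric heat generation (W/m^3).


r = D / 2 / 1000 = 9.8 / 2 / 1000 = 0.0049 m
q''' = q' / (pi * r^2)
q''' = 147 / (pi * 0.0049^2)
q''' = 1.9488e+06 W/m^3

1.9488e+06


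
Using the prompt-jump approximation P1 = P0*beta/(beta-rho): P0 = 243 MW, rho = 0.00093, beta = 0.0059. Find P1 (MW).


P1/P0 = beta / (beta - rho)
P1/P0 = 0.0059 / (0.0059 - 0.00093) = 1.187123
P1 = 243 * 1.187123 = 288.47 MW

288.47


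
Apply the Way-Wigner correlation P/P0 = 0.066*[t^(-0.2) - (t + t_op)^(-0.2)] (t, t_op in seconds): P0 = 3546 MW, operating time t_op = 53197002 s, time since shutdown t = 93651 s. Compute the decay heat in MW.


P/P0 = 0.066 * [t^(-0.2) - (t + t_op)^(-0.2)]
P/P0 = 0.066 * [93651^(-0.2) - (93651 + 53197002)^(-0.2)]
P/P0 = 0.066 * [0.1013205 - 0.02848851] = 0.004806911
P = 3546 * 0.004806911 = 17.045 MW

17.045


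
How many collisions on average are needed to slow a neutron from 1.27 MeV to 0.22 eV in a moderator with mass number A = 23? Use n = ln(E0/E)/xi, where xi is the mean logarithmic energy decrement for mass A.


xi = 1 + (A-1)^2/(2A)*ln((A-1)/(A+1)) = 0.08448899 (for A = 23)
n = ln(E0/E) / xi
n = ln(1.27e6 / 0.22) / 0.08448899
n = ln(5.772727e+06) / 0.08448899 = 184.27

184.27


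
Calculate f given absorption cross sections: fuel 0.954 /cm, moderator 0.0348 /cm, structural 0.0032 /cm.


f = Sigma_a_fuel / (Sigma_a_fuel + Sigma_a_mod + Sigma_a_other)
f = 0.954 / (0.954 + 0.0348 + 0.0032)
f = 0.96169

0.96169


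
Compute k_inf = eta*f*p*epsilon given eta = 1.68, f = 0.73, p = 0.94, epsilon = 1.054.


k_inf = eta * f * p * epsilon
k_inf = 1.68 * 0.73 * 0.94 * 1.054
k_inf = 1.2151

1.2151


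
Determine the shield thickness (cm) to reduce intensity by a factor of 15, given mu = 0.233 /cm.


x = ln(factor) / mu
x = ln(15) / 0.233
x = 11.623 cm

11.623


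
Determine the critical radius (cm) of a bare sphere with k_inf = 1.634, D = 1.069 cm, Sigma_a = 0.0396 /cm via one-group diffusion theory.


L^2 = D / Sigma_a = 1.069 / 0.0396 = 26.99495 cm^2
B_m^2 = (k_inf - 1) / L^2 = (1.634 - 1) / 26.99495 = 0.02348587 /cm^2
For a bare sphere: B_g = pi/R, so R_c = pi / sqrt(B_m^2)
R_c = pi / sqrt(0.02348587) = 20.500 cm

20.500


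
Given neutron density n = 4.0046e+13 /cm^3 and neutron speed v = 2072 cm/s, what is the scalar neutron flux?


phi = n * v
phi = 4.0046e+13 * 2072
phi = 8.2975e+16 /cm^2/s

8.2975e+16


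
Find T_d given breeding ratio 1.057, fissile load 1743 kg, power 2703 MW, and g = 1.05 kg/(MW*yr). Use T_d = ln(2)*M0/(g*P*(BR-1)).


Breeding gain G = BR - 1 = 1.057 - 1 = 0.057
Fissile production rate = g * P * G = 1.05 * 2703 * 0.057 = 161.77455 kg/yr
T_d = ln(2) * M0 / (g * P * G)
T_d = ln(2) * 1743 / 161.77455 = 7.4681 yr

7.4681


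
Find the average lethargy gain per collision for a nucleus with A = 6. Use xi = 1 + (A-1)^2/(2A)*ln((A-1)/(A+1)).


xi = 1 + (A-1)^2/(2A) * ln((A-1)/(A+1))
xi = 1 + (6-1)^2/(2*6) * ln((6-1)/(6 +1))
xi = 0.29902

0.29902


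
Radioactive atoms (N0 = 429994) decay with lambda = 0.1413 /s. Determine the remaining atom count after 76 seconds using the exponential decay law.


N = N0 * exp(-lambda * t)
N = 429994 * exp(-0.1413 * 76)
N = 9.3253

9.3253


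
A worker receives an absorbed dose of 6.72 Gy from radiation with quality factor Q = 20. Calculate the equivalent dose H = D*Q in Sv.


H = D * Q
H = 6.72 * 20
H = 134.40 Sv

134.40


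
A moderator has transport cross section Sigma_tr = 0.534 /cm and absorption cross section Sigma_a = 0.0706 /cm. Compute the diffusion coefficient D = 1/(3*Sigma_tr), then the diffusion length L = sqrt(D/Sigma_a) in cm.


D = 1 / (3 * Sigma_tr) = 1 / (3 * 0.534) = 0.6242197 cm
L = sqrt(D / Sigma_a)
L = sqrt(0.6242197 / 0.0706)
L = 2.9735 cm

2.9735


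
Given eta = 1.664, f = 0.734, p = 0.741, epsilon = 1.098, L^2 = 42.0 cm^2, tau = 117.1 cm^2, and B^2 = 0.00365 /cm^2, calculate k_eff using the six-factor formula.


k_inf = eta*f*p*eps = 1.664*0.734*0.741*1.098 = 0.9937335
P_TNL = 1/(1 + L^2*B^2) = 1/(1 + 42.0*0.00365) = 0.8670771
P_FNL = exp(-B^2*tau) = exp(-0.00365*117.1) = 0.6521928
k_eff = k_inf * P_TNL * P_FNL = 0.9937335 * 0.8670771 * 0.6521928
k_eff = 0.56196

0.56196


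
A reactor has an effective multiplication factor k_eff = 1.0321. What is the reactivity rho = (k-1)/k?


rho = (k_eff - 1) / k_eff
rho = (1.0321 - 1) / 1.0321
rho = 0.031102

0.031102


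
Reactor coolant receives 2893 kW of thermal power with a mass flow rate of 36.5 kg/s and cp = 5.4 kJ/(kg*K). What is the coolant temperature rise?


dT = Q / (m_dot * cp)
dT = 2893 / (36.5 * 5.4)
dT = 14.678 C

14.678


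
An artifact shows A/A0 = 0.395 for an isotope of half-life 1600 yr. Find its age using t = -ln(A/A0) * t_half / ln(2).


lambda = ln(2) / t_half = ln(2) / 1600 = 4.332170e-04 /yr
t = -ln(A/A0) / lambda
t = -ln(0.395) / 4.332170e-04
t = 2144.1 yr

2144.1


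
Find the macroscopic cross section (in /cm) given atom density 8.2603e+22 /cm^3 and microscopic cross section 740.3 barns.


Sigma = N * sigma_barns * 1e-24
Sigma = 8.2603e+22 * 740.3 * 1e-24
Sigma = 61.151 /cm

61.151


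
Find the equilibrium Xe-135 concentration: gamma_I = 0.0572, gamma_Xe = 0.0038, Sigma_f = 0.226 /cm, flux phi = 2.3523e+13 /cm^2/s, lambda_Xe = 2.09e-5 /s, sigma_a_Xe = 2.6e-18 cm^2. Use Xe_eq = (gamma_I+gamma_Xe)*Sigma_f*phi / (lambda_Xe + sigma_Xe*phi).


Xe_eq = (gamma_I + gamma_Xe) * Sigma_f * phi / (lambda_Xe + sigma_Xe * phi)
Numerator = (0.0572 + 0.0038) * 0.226 * 2.3523e+13 = 3.242881e+11
Denominator = 2.09e-5 + 2.6e-18 * 2.3523e+13 = 8.205980e-05
Xe_eq = 3.242881e+11 / 8.205980e-05 = 3.9519e+15 /cm^3

3.9519e+15


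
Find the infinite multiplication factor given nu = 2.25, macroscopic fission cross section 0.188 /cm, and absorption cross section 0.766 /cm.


k_inf = nu * Sigma_f / Sigma_a
k_inf = 2.25 * 0.188 / 0.766
k_inf = 0.55222

0.55222


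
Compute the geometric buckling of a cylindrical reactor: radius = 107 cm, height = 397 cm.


B^2 = (2.405/R)^2 + (pi/H)^2
B^2 = (2.405/107)^2 + (pi/397)^2
B^2 = 5.6782e-04 /cm^2

5.6782e-04


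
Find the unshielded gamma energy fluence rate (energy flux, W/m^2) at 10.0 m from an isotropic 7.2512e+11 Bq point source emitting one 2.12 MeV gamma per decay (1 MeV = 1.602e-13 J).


psi = A * E * 1.602e-13 / (4*pi*r^2)
psi = 7.2512e+11 * 2.12 * 1.602e-13 / (4*pi*10.0^2)
psi = 1.9597e-04 W/m^2

1.9597e-04


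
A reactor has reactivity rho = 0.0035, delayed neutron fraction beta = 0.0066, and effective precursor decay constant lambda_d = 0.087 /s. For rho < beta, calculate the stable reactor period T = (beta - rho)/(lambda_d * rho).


T = (beta - rho) / (lambda_d * rho)
T = (0.0066 - 0.0035) / (0.087 * 0.0035)
T = 10.181 s

10.181


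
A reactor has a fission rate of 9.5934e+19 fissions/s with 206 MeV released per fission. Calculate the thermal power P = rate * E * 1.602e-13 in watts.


P = fission_rate * E_MeV * 1.602e-13
P = 9.5934e+19 * 206 * 1.602e-13
P = 3.1659e+09 W

3.1659e+09


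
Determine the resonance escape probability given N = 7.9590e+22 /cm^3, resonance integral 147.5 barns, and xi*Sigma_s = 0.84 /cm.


p = exp(-N * I * 1e-24 / (xi*Sigma_s))
p = exp(-7.9590e+22 * 147.5 * 1e-24 / 0.84)
p = 8.5205e-07

8.5205e-07


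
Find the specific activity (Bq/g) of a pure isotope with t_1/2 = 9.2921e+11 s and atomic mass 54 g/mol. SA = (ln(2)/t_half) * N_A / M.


lambda = ln(2) / t_half = ln(2) / 9.2921e+11 = 7.459532e-13 /s
SA = lambda * N_A / M
SA = 7.459532e-13 * 6.022e23 / 54
SA = 8.3188e+09 Bq/g

8.3188e+09


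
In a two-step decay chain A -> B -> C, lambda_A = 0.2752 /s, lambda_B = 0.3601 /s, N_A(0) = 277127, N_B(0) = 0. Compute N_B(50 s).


N_B(t) = lambda_A * N_A0 / (lambda_B - lambda_A) * [exp(-lambda_A*t) - exp(-lambda_B*t)]
exp(-0.2752*50) = 1.057080e-06; exp(-0.3601*50) = 1.515402e-08
N_B = 0.2752 * 277127 / (0.3601 - 0.2752) * (1.057080e-06 - 1.515402e-08)
N_B = 0.93596

0.93596


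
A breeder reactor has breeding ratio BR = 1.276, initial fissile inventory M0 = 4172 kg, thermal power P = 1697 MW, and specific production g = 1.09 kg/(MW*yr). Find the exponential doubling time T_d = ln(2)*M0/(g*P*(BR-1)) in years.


Breeding gain G = BR - 1 = 1.276 - 1 = 0.276
Fissile production rate = g * P * G = 1.09 * 1697 * 0.276 = 510.52548 kg/yr
T_d = ln(2) * M0 / (g * P * G)
T_d = ln(2) * 4172 / 510.52548 = 5.6644 yr

5.6644


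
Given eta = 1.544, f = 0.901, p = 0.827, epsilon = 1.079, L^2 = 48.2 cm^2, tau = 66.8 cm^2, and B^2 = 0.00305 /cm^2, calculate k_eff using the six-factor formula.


k_inf = eta*f*p*eps = 1.544*0.901*0.827*1.079 = 1.241364
P_TNL = 1/(1 + L^2*B^2) = 1/(1 + 48.2*0.00305) = 0.8718320
P_FNL = exp(-B^2*tau) = exp(-0.00305*66.8) = 0.8156744
k_eff = k_inf * P_TNL * P_FNL = 1.241364 * 0.8718320 * 0.8156744
k_eff = 0.88277

0.88277


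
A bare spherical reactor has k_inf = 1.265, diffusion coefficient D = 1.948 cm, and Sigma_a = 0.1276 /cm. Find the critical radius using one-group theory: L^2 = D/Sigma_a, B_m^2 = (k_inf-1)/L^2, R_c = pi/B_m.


L^2 = D / Sigma_a = 1.948 / 0.1276 = 15.26646 cm^2
B_m^2 = (k_inf - 1) / L^2 = (1.265 - 1) / 15.26646 = 0.01735831 /cm^2
For a bare sphere: B_g = pi/R, so R_c = pi / sqrt(B_m^2)
R_c = pi / sqrt(0.01735831) = 23.845 cm

23.845


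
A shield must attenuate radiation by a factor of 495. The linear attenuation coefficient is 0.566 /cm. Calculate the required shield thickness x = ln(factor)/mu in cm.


x = ln(factor) / mu
x = ln(495) / 0.566
x = 10.962 cm

10.962


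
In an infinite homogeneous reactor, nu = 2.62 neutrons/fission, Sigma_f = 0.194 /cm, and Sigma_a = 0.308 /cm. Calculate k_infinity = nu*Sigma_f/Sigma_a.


k_inf = nu * Sigma_f / Sigma_a
k_inf = 2.62 * 0.194 / 0.308
k_inf = 1.6503

1.6503


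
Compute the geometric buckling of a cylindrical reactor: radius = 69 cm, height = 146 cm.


B^2 = (2.405/R)^2 + (pi/H)^2
B^2 = (2.405/69)^2 + (pi/146)^2
B^2 = 0.0016779 /cm^2

0.0016779


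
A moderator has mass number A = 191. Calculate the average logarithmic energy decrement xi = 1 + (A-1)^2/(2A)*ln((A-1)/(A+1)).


xi = 1 + (A-1)^2/(2A) * ln((A-1)/(A+1))
xi = 1 + (191-1)^2/(2*191) * ln((191-1)/(191 +1))
xi = 0.010435

0.010435


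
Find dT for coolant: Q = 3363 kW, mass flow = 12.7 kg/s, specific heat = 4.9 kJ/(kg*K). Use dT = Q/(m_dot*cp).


dT = Q / (m_dot * cp)
dT = 3363 / (12.7 * 4.9)
dT = 54.041 C

54.041


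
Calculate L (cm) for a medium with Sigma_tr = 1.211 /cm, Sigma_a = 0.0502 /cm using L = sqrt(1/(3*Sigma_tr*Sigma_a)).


D = 1 / (3 * Sigma_tr) = 1 / (3 * 1.211) = 0.2752546 cm
L = sqrt(D / Sigma_a)
L = sqrt(0.2752546 / 0.0502)
L = 2.3416 cm

2.3416


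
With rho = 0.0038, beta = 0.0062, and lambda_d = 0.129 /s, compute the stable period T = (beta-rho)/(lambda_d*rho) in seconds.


T = (beta - rho) / (lambda_d * rho)
T = (0.0062 - 0.0038) / (0.129 * 0.0038)
T = 4.8960 s

4.8960


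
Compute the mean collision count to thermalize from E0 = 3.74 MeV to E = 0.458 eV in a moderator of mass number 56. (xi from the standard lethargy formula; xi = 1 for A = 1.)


xi = 1 + (A-1)^2/(2A)*ln((A-1)/(A+1)) = 0.03529286 (for A = 56)
n = ln(E0/E) / xi
n = ln(3.74e6 / 0.458) / 0.03529286
n = ln(8.165939e+06) / 0.03529286 = 450.95

450.95


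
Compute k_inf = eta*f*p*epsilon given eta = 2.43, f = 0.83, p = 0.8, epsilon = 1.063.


k_inf = eta * f * p * epsilon
k_inf = 2.43 * 0.83 * 0.8 * 1.063
k_inf = 1.7152

1.7152


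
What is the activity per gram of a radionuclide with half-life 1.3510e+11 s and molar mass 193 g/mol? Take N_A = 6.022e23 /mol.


lambda = ln(2) / t_half = ln(2) / 1.3510e+11 = 5.130623e-12 /s
SA = lambda * N_A / M
SA = 5.130623e-12 * 6.022e23 / 193
SA = 1.6009e+10 Bq/g

1.6009e+10


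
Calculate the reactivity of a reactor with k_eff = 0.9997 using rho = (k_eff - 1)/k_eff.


rho = (k_eff - 1) / k_eff
rho = (0.9997 - 1) / 0.9997
rho = -3.0009e-04

-3.0009e-04


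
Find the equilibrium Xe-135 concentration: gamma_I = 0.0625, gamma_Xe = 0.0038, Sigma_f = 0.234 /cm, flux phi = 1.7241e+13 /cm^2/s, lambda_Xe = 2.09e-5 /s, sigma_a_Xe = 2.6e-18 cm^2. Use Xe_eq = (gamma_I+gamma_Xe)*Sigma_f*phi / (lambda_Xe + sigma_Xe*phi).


Xe_eq = (gamma_I + gamma_Xe) * Sigma_f * phi / (lambda_Xe + sigma_Xe * phi)
Numerator = (0.0625 + 0.0038) * 0.234 * 1.7241e+13 = 2.674803e+11
Denominator = 2.09e-5 + 2.6e-18 * 1.7241e+13 = 6.572660e-05
Xe_eq = 2.674803e+11 / 6.572660e-05 = 4.0696e+15 /cm^3

4.0696e+15


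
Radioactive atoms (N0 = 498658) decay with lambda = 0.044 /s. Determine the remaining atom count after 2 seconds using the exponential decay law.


N = N0 * exp(-lambda * t)
N = 498658 * exp(-0.044 * 2)
N = 456651

456651


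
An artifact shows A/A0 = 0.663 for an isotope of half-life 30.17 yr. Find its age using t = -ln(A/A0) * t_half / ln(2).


lambda = ln(2) / t_half = ln(2) / 30.17 = 0.02297472 /yr
t = -ln(A/A0) / lambda
t = -ln(0.663) / 0.02297472
t = 17.888 yr

17.888


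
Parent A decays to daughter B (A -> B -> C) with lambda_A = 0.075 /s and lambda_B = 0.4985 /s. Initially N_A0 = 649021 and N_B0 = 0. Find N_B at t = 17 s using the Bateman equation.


N_B(t) = lambda_A * N_A0 / (lambda_B - lambda_A) * [exp(-lambda_A*t) - exp(-lambda_B*t)]
exp(-0.075*17) = 0.2794310; exp(-0.4985*17) = 2.087235e-04
N_B = 0.075 * 649021 / (0.4985 - 0.075) * (0.2794310 - 2.087235e-04)
N_B = 32093

32093


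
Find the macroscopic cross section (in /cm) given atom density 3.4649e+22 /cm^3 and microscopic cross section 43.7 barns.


Sigma = N * sigma_barns * 1e-24
Sigma = 3.4649e+22 * 43.7 * 1e-24
Sigma = 1.5142 /cm

1.5142


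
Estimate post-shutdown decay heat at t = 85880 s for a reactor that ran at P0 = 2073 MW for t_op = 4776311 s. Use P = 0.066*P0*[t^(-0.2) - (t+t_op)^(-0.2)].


P/P0 = 0.066 * [t^(-0.2) - (t + t_op)^(-0.2)]
P/P0 = 0.066 * [85880^(-0.2) - (85880 + 4776311)^(-0.2)]
P/P0 = 0.066 * [0.1030912 - 0.04598684] = 0.003768888
P = 2073 * 0.003768888 = 7.8129 MW

7.8129


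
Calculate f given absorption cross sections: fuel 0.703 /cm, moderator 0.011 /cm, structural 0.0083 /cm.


f = Sigma_a_fuel / (Sigma_a_fuel + Sigma_a_mod + Sigma_a_other)
f = 0.703 / (0.703 + 0.011 + 0.0083)
f = 0.97328

0.97328


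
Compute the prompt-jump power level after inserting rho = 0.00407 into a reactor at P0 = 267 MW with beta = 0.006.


P1/P0 = beta / (beta - rho)
P1/P0 = 0.006 / (0.006 - 0.00407) = 3.108808
P1 = 267 * 3.108808 = 830.05 MW

830.05


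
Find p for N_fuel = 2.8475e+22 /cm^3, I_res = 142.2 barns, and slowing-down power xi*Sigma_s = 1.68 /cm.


p = exp(-N * I * 1e-24 / (xi*Sigma_s))
p = exp(-2.8475e+22 * 142.2 * 1e-24 / 1.68)
p = 0.089797

0.089797


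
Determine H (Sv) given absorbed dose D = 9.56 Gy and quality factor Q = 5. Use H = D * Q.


H = D * Q
H = 9.56 * 5
H = 47.800 Sv

47.800


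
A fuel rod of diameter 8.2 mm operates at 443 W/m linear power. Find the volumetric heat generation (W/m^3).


r = D / 2 / 1000 = 8.2 / 2 / 1000 = 0.0041 m
q''' = q' / (pi * r^2)
q''' = 443 / (pi * 0.0041^2)
q''' = 8.3885e+06 W/m^3

8.3885e+06


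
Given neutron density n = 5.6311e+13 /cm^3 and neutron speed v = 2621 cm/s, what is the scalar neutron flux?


phi = n * v
phi = 5.6311e+13 * 2621
phi = 1.4759e+17 /cm^2/s

1.4759e+17


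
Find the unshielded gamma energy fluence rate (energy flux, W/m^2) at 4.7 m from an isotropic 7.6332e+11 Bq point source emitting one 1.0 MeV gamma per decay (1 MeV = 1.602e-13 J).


psi = A * E * 1.602e-13 / (4*pi*r^2)
psi = 7.6332e+11 * 1.0 * 1.602e-13 / (4*pi*4.7^2)
psi = 4.4052e-04 W/m^2

4.4052e-04


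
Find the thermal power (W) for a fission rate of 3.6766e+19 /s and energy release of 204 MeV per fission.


P = fission_rate * E_MeV * 1.602e-13
P = 3.6766e+19 * 204 * 1.602e-13
P = 1.2015e+09 W

1.2015e+09
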